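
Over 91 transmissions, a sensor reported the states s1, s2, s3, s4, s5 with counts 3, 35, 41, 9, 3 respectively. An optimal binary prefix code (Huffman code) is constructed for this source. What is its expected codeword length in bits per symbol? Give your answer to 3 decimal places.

Probabilities are the counts divided by 91.
Repeatedly combine the two least-probable nodes; the expected code length is the sum of the merged weights.
merge 3/91 + 3/91 → 6/91
merge 6/91 + 9/91 → 15/91
merge 15/91 + 5/13 → 50/91
merge 41/91 + 50/91 → 1
L = 6/91 + 15/91 + 50/91 + 1 = 162/91 ≈ 1.780 bits/symbol.

1.780 bits/symbol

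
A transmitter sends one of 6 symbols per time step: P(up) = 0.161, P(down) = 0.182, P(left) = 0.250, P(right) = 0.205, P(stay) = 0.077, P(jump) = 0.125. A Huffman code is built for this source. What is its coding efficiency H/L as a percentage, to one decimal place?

98.2%

Entropy H = −Σ p log₂ p ≈ 2.5001 bits.
Huffman merges: 77/1000+1/8→101/500; 161/1000+91/500→343/1000; 101/500+41/200→407/1000; 1/4+343/1000→593/1000; 407/1000+593/1000→1. L = 509/200 ≈ 2.5450.
Efficiency = H/L = 2.5001/2.5450 = 98.2%.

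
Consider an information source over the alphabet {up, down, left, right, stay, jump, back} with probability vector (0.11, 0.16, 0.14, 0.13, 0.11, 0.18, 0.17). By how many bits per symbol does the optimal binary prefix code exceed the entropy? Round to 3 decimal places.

0.037 bits

Entropy H = −Σ p log₂ p ≈ 2.7832 bits.
Huffman merges: 11/100+11/100→11/50; 13/100+7/50→27/100; 4/25+17/100→33/100; 9/50+11/50→2/5; 27/100+33/100→3/5; 2/5+3/5→1. L = 141/50 ≈ 2.8200.
L − H = 2.8200 − 2.7832 = 0.037 bits.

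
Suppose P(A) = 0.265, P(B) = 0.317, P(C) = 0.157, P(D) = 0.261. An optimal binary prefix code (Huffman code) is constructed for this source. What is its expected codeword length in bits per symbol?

2 bits/symbol

Repeatedly combine the two least-probable nodes; the expected code length is the sum of the merged weights.
merge 157/1000 + 261/1000 → 209/500
merge 53/200 + 317/1000 → 291/500
merge 209/500 + 291/500 → 1
L = 209/500 + 291/500 + 1 = 2 bits/symbol.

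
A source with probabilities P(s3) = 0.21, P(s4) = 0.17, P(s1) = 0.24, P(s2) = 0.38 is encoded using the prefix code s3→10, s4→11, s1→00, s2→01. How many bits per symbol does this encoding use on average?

L̄ = Σ pᵢ·ℓᵢ = 0.21·2 + 0.17·2 + 0.24·2 + 0.38·2 = 2 bits/symbol.

2 bits/symbol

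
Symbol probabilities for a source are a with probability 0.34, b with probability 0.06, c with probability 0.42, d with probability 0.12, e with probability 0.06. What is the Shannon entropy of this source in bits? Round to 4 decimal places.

1.9090 bits

H = −Σ pᵢ log₂ pᵢ.
−0.34·log₂(0.34) = 0.5292
−0.06·log₂(0.06) = 0.2435
−0.42·log₂(0.42) = 0.5256
−0.12·log₂(0.12) = 0.3671
−0.06·log₂(0.06) = 0.2435
Sum ≈ 1.9090 → 1.9090 bits.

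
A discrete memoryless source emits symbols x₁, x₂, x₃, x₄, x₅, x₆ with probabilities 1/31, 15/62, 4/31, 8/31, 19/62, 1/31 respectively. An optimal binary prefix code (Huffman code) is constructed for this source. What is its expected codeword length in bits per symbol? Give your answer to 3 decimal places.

2.258 bits/symbol

Repeatedly combine the two least-probable nodes; the expected code length is the sum of the merged weights.
merge 1/31 + 1/31 → 2/31
merge 2/31 + 4/31 → 6/31
merge 6/31 + 15/62 → 27/62
merge 8/31 + 19/62 → 35/62
merge 27/62 + 35/62 → 1
L = 2/31 + 6/31 + 27/62 + 35/62 + 1 = 70/31 ≈ 2.258 bits/symbol.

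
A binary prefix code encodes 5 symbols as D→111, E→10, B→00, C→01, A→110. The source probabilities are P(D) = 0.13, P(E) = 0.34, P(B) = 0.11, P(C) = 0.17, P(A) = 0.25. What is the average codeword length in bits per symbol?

L̄ = Σ pᵢ·ℓᵢ = 0.13·3 + 0.34·2 + 0.11·2 + 0.17·2 + 0.25·3 = 2.38 bits/symbol.

2.38 bits/symbol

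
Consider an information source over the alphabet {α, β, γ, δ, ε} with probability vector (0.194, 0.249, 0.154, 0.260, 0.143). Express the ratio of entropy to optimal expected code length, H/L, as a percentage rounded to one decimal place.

99.3%

Entropy H = −Σ p log₂ p ≈ 2.2806 bits.
Huffman merges: 143/1000+77/500→297/1000; 97/500+249/1000→443/1000; 13/50+297/1000→557/1000; 443/1000+557/1000→1. L = 2297/1000 ≈ 2.2970.
Efficiency = H/L = 2.2806/2.2970 = 99.3%.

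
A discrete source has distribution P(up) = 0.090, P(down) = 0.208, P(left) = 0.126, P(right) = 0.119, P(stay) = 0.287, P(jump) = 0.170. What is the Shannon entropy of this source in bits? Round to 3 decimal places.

2.477 bits

H = −Σ pᵢ log₂ pᵢ.
−0.090·log₂(0.090) = 0.3127
−0.208·log₂(0.208) = 0.4712
−0.126·log₂(0.126) = 0.3766
−0.119·log₂(0.119) = 0.3654
−0.287·log₂(0.287) = 0.5169
−0.170·log₂(0.170) = 0.4346
Sum ≈ 2.4773 → 2.477 bits.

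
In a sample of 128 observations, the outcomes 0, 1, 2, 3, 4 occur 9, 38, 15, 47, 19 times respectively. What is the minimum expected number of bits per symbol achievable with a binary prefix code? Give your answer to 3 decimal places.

Probabilities are the counts divided by 128.
Repeatedly combine the two least-probable nodes; the expected code length is the sum of the merged weights.
merge 9/128 + 15/128 → 3/16
merge 19/128 + 3/16 → 43/128
merge 19/64 + 43/128 → 81/128
merge 47/128 + 81/128 → 1
L = 3/16 + 43/128 + 81/128 + 1 = 69/32 ≈ 2.156 bits/symbol.

2.156 bits/symbol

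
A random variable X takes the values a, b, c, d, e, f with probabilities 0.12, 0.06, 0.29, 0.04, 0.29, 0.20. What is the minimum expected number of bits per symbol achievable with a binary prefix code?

Repeatedly combine the two least-probable nodes; the expected code length is the sum of the merged weights.
merge 1/25 + 3/50 → 1/10
merge 1/10 + 3/25 → 11/50
merge 1/5 + 11/50 → 21/50
merge 29/100 + 29/100 → 29/50
merge 21/50 + 29/50 → 1
L = 1/10 + 11/50 + 21/50 + 29/50 + 1 = 58/25 = 2.32 bits/symbol.

2.32 bits/symbol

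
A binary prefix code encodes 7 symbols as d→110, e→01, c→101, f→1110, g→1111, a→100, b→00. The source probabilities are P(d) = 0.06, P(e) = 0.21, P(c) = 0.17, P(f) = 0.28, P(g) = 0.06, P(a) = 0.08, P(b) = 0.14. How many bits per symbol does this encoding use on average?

2.99 bits/symbol

L̄ = Σ pᵢ·ℓᵢ = 0.06·3 + 0.21·2 + 0.17·3 + 0.28·4 + 0.06·4 + 0.08·3 + 0.14·2 = 2.99 bits/symbol.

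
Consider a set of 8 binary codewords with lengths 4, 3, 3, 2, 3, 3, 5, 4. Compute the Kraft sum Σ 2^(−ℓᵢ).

0.90625

With common denominator 2^5 = 32: Σ 2^(−ℓᵢ) = 2/32 + 4/32 + 4/32 + 8/32 + 4/32 + 4/32 + 1/32 + 2/32 = 29/32 = 0.90625.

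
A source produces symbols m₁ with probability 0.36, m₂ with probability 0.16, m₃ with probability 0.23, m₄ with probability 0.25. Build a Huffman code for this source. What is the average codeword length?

Repeatedly combine the two least-probable nodes; the expected code length is the sum of the merged weights.
merge 4/25 + 23/100 → 39/100
merge 1/4 + 9/25 → 61/100
merge 39/100 + 61/100 → 1
L = 39/100 + 61/100 + 1 = 2 bits/symbol.

2 bits/symbol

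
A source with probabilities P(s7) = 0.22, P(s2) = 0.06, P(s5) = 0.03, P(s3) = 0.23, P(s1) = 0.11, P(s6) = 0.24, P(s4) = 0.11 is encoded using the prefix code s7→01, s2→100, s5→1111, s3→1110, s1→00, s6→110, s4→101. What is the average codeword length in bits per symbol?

2.93 bits/symbol

L̄ = Σ pᵢ·ℓᵢ = 0.22·2 + 0.06·3 + 0.03·4 + 0.23·4 + 0.11·2 + 0.24·3 + 0.11·3 = 2.93 bits/symbol.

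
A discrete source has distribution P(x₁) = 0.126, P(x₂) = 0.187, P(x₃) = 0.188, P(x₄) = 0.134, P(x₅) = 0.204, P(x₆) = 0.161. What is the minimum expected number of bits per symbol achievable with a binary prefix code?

Repeatedly combine the two least-probable nodes; the expected code length is the sum of the merged weights.
merge 63/500 + 67/500 → 13/50
merge 161/1000 + 187/1000 → 87/250
merge 47/250 + 51/250 → 49/125
merge 13/50 + 87/250 → 76/125
merge 49/125 + 76/125 → 1
L = 13/50 + 87/250 + 49/125 + 76/125 + 1 = 326/125 = 2.608 bits/symbol.

2.608 bits/symbol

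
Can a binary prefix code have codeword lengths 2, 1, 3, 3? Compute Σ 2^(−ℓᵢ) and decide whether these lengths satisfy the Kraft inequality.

1; yes

With common denominator 2^3 = 8: Σ 2^(−ℓᵢ) = 2/8 + 4/8 + 1/8 + 1/8 = 8/8 = 1.
Kraft's inequality requires Σ ≤ 1; here Σ = 1 ≤ 1, so such a prefix code exists.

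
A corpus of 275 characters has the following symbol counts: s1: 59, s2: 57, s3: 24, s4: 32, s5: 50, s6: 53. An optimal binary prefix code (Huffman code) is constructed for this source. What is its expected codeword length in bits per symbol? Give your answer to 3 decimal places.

2.578 bits/symbol

Probabilities are the counts divided by 275.
Repeatedly combine the two least-probable nodes; the expected code length is the sum of the merged weights.
merge 24/275 + 32/275 → 56/275
merge 2/11 + 53/275 → 103/275
merge 56/275 + 57/275 → 113/275
merge 59/275 + 103/275 → 162/275
merge 113/275 + 162/275 → 1
L = 56/275 + 103/275 + 113/275 + 162/275 + 1 = 709/275 ≈ 2.578 bits/symbol.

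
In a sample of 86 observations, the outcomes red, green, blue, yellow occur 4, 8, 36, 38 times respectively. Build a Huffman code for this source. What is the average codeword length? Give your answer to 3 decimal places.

Probabilities are the counts divided by 86.
Repeatedly combine the two least-probable nodes; the expected code length is the sum of the merged weights.
merge 2/43 + 4/43 → 6/43
merge 6/43 + 18/43 → 24/43
merge 19/43 + 24/43 → 1
L = 6/43 + 24/43 + 1 = 73/43 ≈ 1.698 bits/symbol.

1.698 bits/symbol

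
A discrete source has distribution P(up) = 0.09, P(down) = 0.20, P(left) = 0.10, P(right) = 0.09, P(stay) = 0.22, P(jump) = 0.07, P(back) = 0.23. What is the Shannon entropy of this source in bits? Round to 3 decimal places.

2.659 bits

H = −Σ pᵢ log₂ pᵢ.
−0.09·log₂(0.09) = 0.3127
−0.20·log₂(0.20) = 0.4644
−0.10·log₂(0.10) = 0.3322
−0.09·log₂(0.09) = 0.3127
−0.22·log₂(0.22) = 0.4806
−0.07·log₂(0.07) = 0.2686
−0.23·log₂(0.23) = 0.4877
Sum ≈ 2.6587 → 2.659 bits.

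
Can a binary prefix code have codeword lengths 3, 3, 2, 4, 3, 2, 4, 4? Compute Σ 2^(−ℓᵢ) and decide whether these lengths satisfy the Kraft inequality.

With common denominator 2^4 = 16: Σ 2^(−ℓᵢ) = 2/16 + 2/16 + 4/16 + 1/16 + 2/16 + 4/16 + 1/16 + 1/16 = 17/16 = 1.0625.
Kraft's inequality requires Σ ≤ 1; here Σ = 1.0625 > 1, so no such prefix code exists.

1.0625; no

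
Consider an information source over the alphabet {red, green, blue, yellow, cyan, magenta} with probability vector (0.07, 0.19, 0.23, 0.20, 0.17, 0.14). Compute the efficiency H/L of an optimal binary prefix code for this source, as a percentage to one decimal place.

97.6%

Entropy H = −Σ p log₂ p ≈ 2.5075 bits.
Huffman merges: 7/100+7/50→21/100; 17/100+19/100→9/25; 1/5+21/100→41/100; 23/100+9/25→59/100; 41/100+59/100→1. L = 257/100 ≈ 2.5700.
Efficiency = H/L = 2.5075/2.5700 = 97.6%.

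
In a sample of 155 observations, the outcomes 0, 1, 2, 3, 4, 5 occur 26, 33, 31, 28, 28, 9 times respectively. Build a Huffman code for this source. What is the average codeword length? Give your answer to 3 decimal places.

Probabilities are the counts divided by 155.
Repeatedly combine the two least-probable nodes; the expected code length is the sum of the merged weights.
merge 9/155 + 26/155 → 7/31
merge 28/155 + 28/155 → 56/155
merge 1/5 + 33/155 → 64/155
merge 7/31 + 56/155 → 91/155
merge 64/155 + 91/155 → 1
L = 7/31 + 56/155 + 64/155 + 91/155 + 1 = 401/155 ≈ 2.587 bits/symbol.

2.587 bits/symbol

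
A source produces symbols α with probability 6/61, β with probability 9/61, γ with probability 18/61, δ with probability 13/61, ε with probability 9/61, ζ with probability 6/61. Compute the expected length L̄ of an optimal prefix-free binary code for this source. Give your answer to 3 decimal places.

2.492 bits/symbol

Repeatedly combine the two least-probable nodes; the expected code length is the sum of the merged weights.
merge 6/61 + 6/61 → 12/61
merge 9/61 + 9/61 → 18/61
merge 12/61 + 13/61 → 25/61
merge 18/61 + 18/61 → 36/61
merge 25/61 + 36/61 → 1
L = 12/61 + 18/61 + 25/61 + 36/61 + 1 = 152/61 ≈ 2.492 bits/symbol.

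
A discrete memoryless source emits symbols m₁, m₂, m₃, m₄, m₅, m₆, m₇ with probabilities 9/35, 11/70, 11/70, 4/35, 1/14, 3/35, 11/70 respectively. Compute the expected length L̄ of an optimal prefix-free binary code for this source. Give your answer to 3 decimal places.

2.743 bits/symbol

Repeatedly combine the two least-probable nodes; the expected code length is the sum of the merged weights.
merge 1/14 + 3/35 → 11/70
merge 4/35 + 11/70 → 19/70
merge 11/70 + 11/70 → 11/35
merge 11/70 + 9/35 → 29/70
merge 19/70 + 11/35 → 41/70
merge 29/70 + 41/70 → 1
L = 11/70 + 19/70 + 11/35 + 29/70 + 41/70 + 1 = 96/35 ≈ 2.743 bits/symbol.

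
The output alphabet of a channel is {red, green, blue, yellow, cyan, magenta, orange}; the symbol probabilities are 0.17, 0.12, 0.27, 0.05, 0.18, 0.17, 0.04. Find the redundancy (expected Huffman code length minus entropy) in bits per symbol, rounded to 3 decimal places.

0.047 bits

Entropy H = −Σ p log₂ p ≈ 2.5934 bits.
Huffman merges: 1/25+1/20→9/100; 9/100+3/25→21/100; 17/100+17/100→17/50; 9/50+21/100→39/100; 27/100+17/50→61/100; 39/100+61/100→1. L = 66/25 ≈ 2.6400.
L − H = 2.6400 − 2.5934 = 0.047 bits.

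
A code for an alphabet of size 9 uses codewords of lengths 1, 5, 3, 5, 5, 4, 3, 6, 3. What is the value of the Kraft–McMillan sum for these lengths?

1.046875

With common denominator 2^6 = 64: Σ 2^(−ℓᵢ) = 32/64 + 2/64 + 8/64 + 2/64 + 2/64 + 4/64 + 8/64 + 1/64 + 8/64 = 67/64 = 1.046875.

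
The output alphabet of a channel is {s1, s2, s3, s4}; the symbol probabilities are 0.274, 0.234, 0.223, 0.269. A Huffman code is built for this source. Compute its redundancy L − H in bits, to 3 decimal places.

0.006 bits

Entropy H = −Σ p log₂ p ≈ 1.9944 bits.
Huffman merges: 223/1000+117/500→457/1000; 269/1000+137/500→543/1000; 457/1000+543/1000→1. L = 2 ≈ 2.0000.
L − H = 2.0000 − 1.9944 = 0.006 bits.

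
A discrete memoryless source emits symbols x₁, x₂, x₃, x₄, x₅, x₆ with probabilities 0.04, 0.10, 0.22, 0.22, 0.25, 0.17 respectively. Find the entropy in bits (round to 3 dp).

2.414 bits

H = −Σ pᵢ log₂ pᵢ.
−0.04·log₂(0.04) = 0.1858
−0.10·log₂(0.10) = 0.3322
−0.22·log₂(0.22) = 0.4806
−0.22·log₂(0.22) = 0.4806
−0.25·log₂(0.25) = 0.5000
−0.17·log₂(0.17) = 0.4346
Sum ≈ 2.4137 → 2.414 bits.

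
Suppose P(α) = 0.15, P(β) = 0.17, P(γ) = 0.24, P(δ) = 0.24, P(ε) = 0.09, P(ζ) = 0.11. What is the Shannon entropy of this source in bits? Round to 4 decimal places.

2.4963 bits

H = −Σ pᵢ log₂ pᵢ.
−0.15·log₂(0.15) = 0.4105
−0.17·log₂(0.17) = 0.4346
−0.24·log₂(0.24) = 0.4941
−0.24·log₂(0.24) = 0.4941
−0.09·log₂(0.09) = 0.3127
−0.11·log₂(0.11) = 0.3503
Sum ≈ 2.4963 → 2.4963 bits.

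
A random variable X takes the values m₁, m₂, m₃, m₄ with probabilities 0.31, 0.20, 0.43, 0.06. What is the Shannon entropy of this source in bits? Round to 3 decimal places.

H = −Σ pᵢ log₂ pᵢ.
−0.31·log₂(0.31) = 0.5238
−0.20·log₂(0.20) = 0.4644
−0.43·log₂(0.43) = 0.5236
−0.06·log₂(0.06) = 0.2435
Sum ≈ 1.7553 → 1.755 bits.

1.755 bits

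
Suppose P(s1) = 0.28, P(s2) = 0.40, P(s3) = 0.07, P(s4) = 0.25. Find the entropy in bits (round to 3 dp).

H = −Σ pᵢ log₂ pᵢ.
−0.28·log₂(0.28) = 0.5142
−0.40·log₂(0.40) = 0.5288
−0.07·log₂(0.07) = 0.2686
−0.25·log₂(0.25) = 0.5000
Sum ≈ 1.8115 → 1.812 bits.

1.812 bits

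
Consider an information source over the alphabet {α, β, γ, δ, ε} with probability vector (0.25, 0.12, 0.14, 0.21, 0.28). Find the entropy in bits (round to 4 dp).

2.2512 bits

H = −Σ pᵢ log₂ pᵢ.
−0.25·log₂(0.25) = 0.5000
−0.12·log₂(0.12) = 0.3671
−0.14·log₂(0.14) = 0.3971
−0.21·log₂(0.21) = 0.4728
−0.28·log₂(0.28) = 0.5142
Sum ≈ 2.2512 → 2.2512 bits.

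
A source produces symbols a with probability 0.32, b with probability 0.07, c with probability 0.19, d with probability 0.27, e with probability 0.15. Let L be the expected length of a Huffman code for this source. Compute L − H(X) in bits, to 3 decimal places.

Entropy H = −Σ p log₂ p ≈ 2.1704 bits.
Huffman merges: 7/100+3/20→11/50; 19/100+11/50→41/100; 27/100+8/25→59/100; 41/100+59/100→1. L = 111/50 ≈ 2.2200.
L − H = 2.2200 − 2.1704 = 0.050 bits.

0.050 bits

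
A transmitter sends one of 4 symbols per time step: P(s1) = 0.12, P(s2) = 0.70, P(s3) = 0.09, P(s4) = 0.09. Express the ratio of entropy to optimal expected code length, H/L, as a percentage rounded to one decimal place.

91.4%

Entropy H = −Σ p log₂ p ≈ 1.3526 bits.
Huffman merges: 9/100+9/100→9/50; 3/25+9/50→3/10; 3/10+7/10→1. L = 37/25 ≈ 1.4800.
Efficiency = H/L = 1.3526/1.4800 = 91.4%.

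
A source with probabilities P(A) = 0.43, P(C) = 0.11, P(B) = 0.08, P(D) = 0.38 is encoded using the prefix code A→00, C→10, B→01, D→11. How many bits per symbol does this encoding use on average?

2 bits/symbol

L̄ = Σ pᵢ·ℓᵢ = 0.43·2 + 0.11·2 + 0.08·2 + 0.38·2 = 2 bits/symbol.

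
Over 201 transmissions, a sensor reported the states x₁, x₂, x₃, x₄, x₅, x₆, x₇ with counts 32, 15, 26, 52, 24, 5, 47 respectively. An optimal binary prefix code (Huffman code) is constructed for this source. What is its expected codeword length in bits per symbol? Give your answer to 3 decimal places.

Probabilities are the counts divided by 201.
Repeatedly combine the two least-probable nodes; the expected code length is the sum of the merged weights.
merge 5/201 + 5/67 → 20/201
merge 20/201 + 8/67 → 44/201
merge 26/201 + 32/201 → 58/201
merge 44/201 + 47/201 → 91/201
merge 52/201 + 58/201 → 110/201
merge 91/201 + 110/201 → 1
L = 20/201 + 44/201 + 58/201 + 91/201 + 110/201 + 1 = 524/201 ≈ 2.607 bits/symbol.

2.607 bits/symbol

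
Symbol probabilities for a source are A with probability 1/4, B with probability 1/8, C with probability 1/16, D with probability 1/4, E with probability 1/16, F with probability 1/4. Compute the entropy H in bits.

Each probability is a power of 1/2, so log₂(1/p) is an integer.
H = Σ p·log₂(1/p) = 1/4·2 + 1/8·3 + 1/16·4 + 1/4·2 + 1/16·4 + 1/4·2 = 2.375 bits.

2.375 bits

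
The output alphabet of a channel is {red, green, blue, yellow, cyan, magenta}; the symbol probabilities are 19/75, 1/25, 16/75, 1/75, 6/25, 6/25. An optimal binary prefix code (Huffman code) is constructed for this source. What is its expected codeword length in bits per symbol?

2.32 bits/symbol

Repeatedly combine the two least-probable nodes; the expected code length is the sum of the merged weights.
merge 1/75 + 1/25 → 4/75
merge 4/75 + 16/75 → 4/15
merge 6/25 + 6/25 → 12/25
merge 19/75 + 4/15 → 13/25
merge 12/25 + 13/25 → 1
L = 4/75 + 4/15 + 12/25 + 13/25 + 1 = 58/25 = 2.32 bits/symbol.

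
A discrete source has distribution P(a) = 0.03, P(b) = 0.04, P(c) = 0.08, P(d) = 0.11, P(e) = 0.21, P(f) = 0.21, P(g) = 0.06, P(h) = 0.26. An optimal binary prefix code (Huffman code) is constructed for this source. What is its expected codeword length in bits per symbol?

Repeatedly combine the two least-probable nodes; the expected code length is the sum of the merged weights.
merge 3/100 + 1/25 → 7/100
merge 3/50 + 7/100 → 13/100
merge 2/25 + 11/100 → 19/100
merge 13/100 + 19/100 → 8/25
merge 21/100 + 21/100 → 21/50
merge 13/50 + 8/25 → 29/50
merge 21/50 + 29/50 → 1
L = 7/100 + 13/100 + 19/100 + 8/25 + 21/50 + 29/50 + 1 = 271/100 = 2.71 bits/symbol.

2.71 bits/symbol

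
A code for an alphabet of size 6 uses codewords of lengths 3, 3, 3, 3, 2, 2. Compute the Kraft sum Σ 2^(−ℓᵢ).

With common denominator 2^3 = 8: Σ 2^(−ℓᵢ) = 1/8 + 1/8 + 1/8 + 1/8 + 2/8 + 2/8 = 8/8 = 1.

1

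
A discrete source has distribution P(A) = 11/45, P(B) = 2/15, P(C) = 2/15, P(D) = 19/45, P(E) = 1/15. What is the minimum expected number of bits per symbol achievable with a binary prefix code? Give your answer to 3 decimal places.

2.111 bits/symbol

Repeatedly combine the two least-probable nodes; the expected code length is the sum of the merged weights.
merge 1/15 + 2/15 → 1/5
merge 2/15 + 1/5 → 1/3
merge 11/45 + 1/3 → 26/45
merge 19/45 + 26/45 → 1
L = 1/5 + 1/3 + 26/45 + 1 = 19/9 ≈ 2.111 bits/symbol.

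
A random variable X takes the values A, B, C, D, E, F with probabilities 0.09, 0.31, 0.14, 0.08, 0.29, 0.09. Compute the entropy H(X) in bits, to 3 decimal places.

H = −Σ pᵢ log₂ pᵢ.
−0.09·log₂(0.09) = 0.3127
−0.31·log₂(0.31) = 0.5238
−0.14·log₂(0.14) = 0.3971
−0.08·log₂(0.08) = 0.2915
−0.29·log₂(0.29) = 0.5179
−0.09·log₂(0.09) = 0.3127
Sum ≈ 2.3556 → 2.356 bits.

2.356 bits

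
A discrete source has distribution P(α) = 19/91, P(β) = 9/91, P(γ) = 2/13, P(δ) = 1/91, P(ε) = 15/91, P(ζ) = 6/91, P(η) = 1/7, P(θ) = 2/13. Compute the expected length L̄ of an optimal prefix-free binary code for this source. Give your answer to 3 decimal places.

Repeatedly combine the two least-probable nodes; the expected code length is the sum of the merged weights.
merge 1/91 + 6/91 → 1/13
merge 1/13 + 9/91 → 16/91
merge 1/7 + 2/13 → 27/91
merge 2/13 + 15/91 → 29/91
merge 16/91 + 19/91 → 5/13
merge 27/91 + 29/91 → 8/13
merge 5/13 + 8/13 → 1
L = 1/13 + 16/91 + 27/91 + 29/91 + 5/13 + 8/13 + 1 = 261/91 ≈ 2.868 bits/symbol.

2.868 bits/symbol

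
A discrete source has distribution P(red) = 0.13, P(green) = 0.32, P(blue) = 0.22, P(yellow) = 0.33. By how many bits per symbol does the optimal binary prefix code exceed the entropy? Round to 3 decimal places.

0.083 bits

Entropy H = −Σ p log₂ p ≈ 1.9171 bits.
Huffman merges: 13/100+11/50→7/20; 8/25+33/100→13/20; 7/20+13/20→1. L = 2 ≈ 2.0000.
L − H = 2.0000 − 1.9171 = 0.083 bits.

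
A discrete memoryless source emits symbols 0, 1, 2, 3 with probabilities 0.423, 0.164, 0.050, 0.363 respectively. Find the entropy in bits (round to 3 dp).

H = −Σ pᵢ log₂ pᵢ.
−0.423·log₂(0.423) = 0.5251
−0.164·log₂(0.164) = 0.4278
−0.050·log₂(0.050) = 0.2161
−0.363·log₂(0.363) = 0.5307
Sum ≈ 1.6996 → 1.700 bits.

1.700 bits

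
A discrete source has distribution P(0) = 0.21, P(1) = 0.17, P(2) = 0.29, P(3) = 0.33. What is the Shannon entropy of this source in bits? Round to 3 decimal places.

1.953 bits

H = −Σ pᵢ log₂ pᵢ.
−0.21·log₂(0.21) = 0.4728
−0.17·log₂(0.17) = 0.4346
−0.29·log₂(0.29) = 0.5179
−0.33·log₂(0.33) = 0.5278
Sum ≈ 1.9531 → 1.953 bits.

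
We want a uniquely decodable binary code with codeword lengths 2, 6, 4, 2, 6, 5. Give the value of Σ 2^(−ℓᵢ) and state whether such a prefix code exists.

With common denominator 2^6 = 64: Σ 2^(−ℓᵢ) = 16/64 + 1/64 + 4/64 + 16/64 + 1/64 + 2/64 = 40/64 = 0.625.
Kraft's inequality requires Σ ≤ 1; here Σ = 0.625 ≤ 1, so such a prefix code exists.

0.625; yes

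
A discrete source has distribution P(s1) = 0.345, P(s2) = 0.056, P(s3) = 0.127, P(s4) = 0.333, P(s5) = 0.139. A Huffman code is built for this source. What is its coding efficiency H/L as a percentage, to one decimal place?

95.6%

Entropy H = −Σ p log₂ p ≈ 2.0646 bits.
Huffman merges: 7/125+127/1000→183/1000; 139/1000+183/1000→161/500; 161/500+333/1000→131/200; 69/200+131/200→1. L = 54/25 ≈ 2.1600.
Efficiency = H/L = 2.0646/2.1600 = 95.6%.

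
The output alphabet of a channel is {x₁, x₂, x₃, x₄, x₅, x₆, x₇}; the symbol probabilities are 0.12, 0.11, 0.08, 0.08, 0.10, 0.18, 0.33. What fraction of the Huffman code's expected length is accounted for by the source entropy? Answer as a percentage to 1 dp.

98.3%

Entropy H = −Σ p log₂ p ≈ 2.6057 bits.
Huffman merges: 2/25+2/25→4/25; 1/10+11/100→21/100; 3/25+4/25→7/25; 9/50+21/100→39/100; 7/25+33/100→61/100; 39/100+61/100→1. L = 53/20 ≈ 2.6500.
Efficiency = H/L = 2.6057/2.6500 = 98.3%.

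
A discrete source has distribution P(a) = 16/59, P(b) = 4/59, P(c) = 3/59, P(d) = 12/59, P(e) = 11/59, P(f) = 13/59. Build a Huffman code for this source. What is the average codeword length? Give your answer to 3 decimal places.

2.424 bits/symbol

Repeatedly combine the two least-probable nodes; the expected code length is the sum of the merged weights.
merge 3/59 + 4/59 → 7/59
merge 7/59 + 11/59 → 18/59
merge 12/59 + 13/59 → 25/59
merge 16/59 + 18/59 → 34/59
merge 25/59 + 34/59 → 1
L = 7/59 + 18/59 + 25/59 + 34/59 + 1 = 143/59 ≈ 2.424 bits/symbol.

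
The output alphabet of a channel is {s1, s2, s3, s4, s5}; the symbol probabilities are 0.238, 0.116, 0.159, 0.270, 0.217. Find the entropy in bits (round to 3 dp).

H = −Σ pᵢ log₂ pᵢ.
−0.238·log₂(0.238) = 0.4929
−0.116·log₂(0.116) = 0.3605
−0.159·log₂(0.159) = 0.4218
−0.270·log₂(0.270) = 0.5100
−0.217·log₂(0.217) = 0.4783
Sum ≈ 2.2635 → 2.264 bits.

2.264 bits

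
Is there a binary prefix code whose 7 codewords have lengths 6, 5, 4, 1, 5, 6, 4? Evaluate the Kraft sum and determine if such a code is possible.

With common denominator 2^6 = 64: Σ 2^(−ℓᵢ) = 1/64 + 2/64 + 4/64 + 32/64 + 2/64 + 1/64 + 4/64 = 46/64 = 0.71875.
Kraft's inequality requires Σ ≤ 1; here Σ = 0.71875 ≤ 1, so such a prefix code exists.

0.71875; yes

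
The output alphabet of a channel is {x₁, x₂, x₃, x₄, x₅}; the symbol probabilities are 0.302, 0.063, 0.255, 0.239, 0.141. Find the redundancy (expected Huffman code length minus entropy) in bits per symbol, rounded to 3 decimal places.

Entropy H = −Σ p log₂ p ≈ 2.1677 bits.
Huffman merges: 63/1000+141/1000→51/250; 51/250+239/1000→443/1000; 51/200+151/500→557/1000; 443/1000+557/1000→1. L = 551/250 ≈ 2.2040.
L − H = 2.2040 − 2.1677 = 0.036 bits.

0.036 bits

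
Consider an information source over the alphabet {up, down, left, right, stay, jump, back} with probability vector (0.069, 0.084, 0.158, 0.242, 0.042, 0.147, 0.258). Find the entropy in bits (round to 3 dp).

H = −Σ pᵢ log₂ pᵢ.
−0.069·log₂(0.069) = 0.2662
−0.084·log₂(0.084) = 0.3002
−0.158·log₂(0.158) = 0.4206
−0.242·log₂(0.242) = 0.4954
−0.042·log₂(0.042) = 0.1921
−0.147·log₂(0.147) = 0.4066
−0.258·log₂(0.258) = 0.5043
Sum ≈ 2.5853 → 2.585 bits.

2.585 bits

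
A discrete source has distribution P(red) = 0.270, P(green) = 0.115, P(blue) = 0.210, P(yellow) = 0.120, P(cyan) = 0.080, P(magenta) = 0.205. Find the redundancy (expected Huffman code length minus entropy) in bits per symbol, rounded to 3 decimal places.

Entropy H = −Σ p log₂ p ≈ 2.4689 bits.
Huffman merges: 2/25+23/200→39/200; 3/25+39/200→63/200; 41/200+21/100→83/200; 27/100+63/200→117/200; 83/200+117/200→1. L = 251/100 ≈ 2.5100.
L − H = 2.5100 − 2.4689 = 0.041 bits.

0.041 bits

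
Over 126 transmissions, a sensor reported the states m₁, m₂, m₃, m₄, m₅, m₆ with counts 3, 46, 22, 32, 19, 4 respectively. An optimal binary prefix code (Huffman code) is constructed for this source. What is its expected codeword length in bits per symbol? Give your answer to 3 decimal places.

2.262 bits/symbol

Probabilities are the counts divided by 126.
Repeatedly combine the two least-probable nodes; the expected code length is the sum of the merged weights.
merge 1/42 + 2/63 → 1/18
merge 1/18 + 19/126 → 13/63
merge 11/63 + 13/63 → 8/21
merge 16/63 + 23/63 → 13/21
merge 8/21 + 13/21 → 1
L = 1/18 + 13/63 + 8/21 + 13/21 + 1 = 95/42 ≈ 2.262 bits/symbol.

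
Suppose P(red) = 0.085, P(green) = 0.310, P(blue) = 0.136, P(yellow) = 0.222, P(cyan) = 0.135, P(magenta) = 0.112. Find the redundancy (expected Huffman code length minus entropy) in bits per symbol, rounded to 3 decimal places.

0.025 bits

Entropy H = −Σ p log₂ p ≈ 2.4433 bits.
Huffman merges: 17/200+14/125→197/1000; 27/200+17/125→271/1000; 197/1000+111/500→419/1000; 271/1000+31/100→581/1000; 419/1000+581/1000→1. L = 617/250 ≈ 2.4680.
L − H = 2.4680 − 2.4433 = 0.025 bits.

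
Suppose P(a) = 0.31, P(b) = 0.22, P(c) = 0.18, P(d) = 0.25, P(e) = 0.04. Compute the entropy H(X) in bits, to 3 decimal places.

H = −Σ pᵢ log₂ pᵢ.
−0.31·log₂(0.31) = 0.5238
−0.22·log₂(0.22) = 0.4806
−0.18·log₂(0.18) = 0.4453
−0.25·log₂(0.25) = 0.5000
−0.04·log₂(0.04) = 0.1858
Sum ≈ 2.1354 → 2.135 bits.

2.135 bits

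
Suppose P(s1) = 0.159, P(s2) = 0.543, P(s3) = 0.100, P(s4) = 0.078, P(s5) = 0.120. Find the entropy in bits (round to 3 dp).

1.887 bits

H = −Σ pᵢ log₂ pᵢ.
−0.159·log₂(0.159) = 0.4218
−0.543·log₂(0.543) = 0.4784
−0.100·log₂(0.100) = 0.3322
−0.078·log₂(0.078) = 0.2871
−0.120·log₂(0.120) = 0.3671
Sum ≈ 1.8865 → 1.887 bits.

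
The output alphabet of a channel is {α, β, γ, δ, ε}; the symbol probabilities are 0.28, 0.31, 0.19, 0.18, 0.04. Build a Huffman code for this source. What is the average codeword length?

2.22 bits/symbol

Repeatedly combine the two least-probable nodes; the expected code length is the sum of the merged weights.
merge 1/25 + 9/50 → 11/50
merge 19/100 + 11/50 → 41/100
merge 7/25 + 31/100 → 59/100
merge 41/100 + 59/100 → 1
L = 11/50 + 41/100 + 59/100 + 1 = 111/50 = 2.22 bits/symbol.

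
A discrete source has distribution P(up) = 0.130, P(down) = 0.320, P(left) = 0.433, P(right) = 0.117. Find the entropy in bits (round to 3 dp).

1.794 bits

H = −Σ pᵢ log₂ pᵢ.
−0.130·log₂(0.130) = 0.3826
−0.320·log₂(0.320) = 0.5260
−0.433·log₂(0.433) = 0.5229
−0.117·log₂(0.117) = 0.3622
Sum ≈ 1.7937 → 1.794 bits.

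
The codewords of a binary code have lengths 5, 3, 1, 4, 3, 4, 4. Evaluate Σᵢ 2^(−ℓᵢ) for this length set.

With common denominator 2^5 = 32: Σ 2^(−ℓᵢ) = 1/32 + 4/32 + 16/32 + 2/32 + 4/32 + 2/32 + 2/32 = 31/32 = 0.96875.

0.96875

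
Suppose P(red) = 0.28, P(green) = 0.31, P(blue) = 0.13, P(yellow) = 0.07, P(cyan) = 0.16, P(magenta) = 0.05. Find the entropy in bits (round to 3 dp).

2.328 bits

H = −Σ pᵢ log₂ pᵢ.
−0.28·log₂(0.28) = 0.5142
−0.31·log₂(0.31) = 0.5238
−0.13·log₂(0.13) = 0.3826
−0.07·log₂(0.07) = 0.2686
−0.16·log₂(0.16) = 0.4230
−0.05·log₂(0.05) = 0.2161
Sum ≈ 2.3283 → 2.328 bits.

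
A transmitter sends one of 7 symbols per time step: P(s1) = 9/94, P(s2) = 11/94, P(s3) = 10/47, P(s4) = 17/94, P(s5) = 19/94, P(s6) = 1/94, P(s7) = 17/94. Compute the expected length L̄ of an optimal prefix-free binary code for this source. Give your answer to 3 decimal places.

2.691 bits/symbol

Repeatedly combine the two least-probable nodes; the expected code length is the sum of the merged weights.
merge 1/94 + 9/94 → 5/47
merge 5/47 + 11/94 → 21/94
merge 17/94 + 17/94 → 17/47
merge 19/94 + 10/47 → 39/94
merge 21/94 + 17/47 → 55/94
merge 39/94 + 55/94 → 1
L = 5/47 + 21/94 + 17/47 + 39/94 + 55/94 + 1 = 253/94 ≈ 2.691 bits/symbol.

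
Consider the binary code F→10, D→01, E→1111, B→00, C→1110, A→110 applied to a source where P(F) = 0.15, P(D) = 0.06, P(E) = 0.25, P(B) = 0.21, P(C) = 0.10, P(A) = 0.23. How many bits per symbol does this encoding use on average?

2.93 bits/symbol

L̄ = Σ pᵢ·ℓᵢ = 0.15·2 + 0.06·2 + 0.25·4 + 0.21·2 + 0.10·4 + 0.23·3 = 2.93 bits/symbol.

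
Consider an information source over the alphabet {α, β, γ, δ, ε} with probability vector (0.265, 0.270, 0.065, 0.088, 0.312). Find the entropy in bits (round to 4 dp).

H = −Σ pᵢ log₂ pᵢ.
−0.265·log₂(0.265) = 0.5077
−0.270·log₂(0.270) = 0.5100
−0.065·log₂(0.065) = 0.2563
−0.088·log₂(0.088) = 0.3086
−0.312·log₂(0.312) = 0.5243
Sum ≈ 2.1069 → 2.1069 bits.

2.1069 bits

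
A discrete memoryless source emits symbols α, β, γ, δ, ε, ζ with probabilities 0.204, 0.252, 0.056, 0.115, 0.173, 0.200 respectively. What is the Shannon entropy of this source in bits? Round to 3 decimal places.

2.463 bits

H = −Σ pᵢ log₂ pᵢ.
−0.204·log₂(0.204) = 0.4678
−0.252·log₂(0.252) = 0.5011
−0.056·log₂(0.056) = 0.2329
−0.115·log₂(0.115) = 0.3588
−0.173·log₂(0.173) = 0.4379
−0.200·log₂(0.200) = 0.4644
Sum ≈ 2.4629 → 2.463 bits.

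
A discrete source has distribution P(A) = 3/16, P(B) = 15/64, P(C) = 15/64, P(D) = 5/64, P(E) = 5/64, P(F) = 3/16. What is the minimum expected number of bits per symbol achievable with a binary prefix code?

2.5 bits/symbol

Repeatedly combine the two least-probable nodes; the expected code length is the sum of the merged weights.
merge 5/64 + 5/64 → 5/32
merge 5/32 + 3/16 → 11/32
merge 3/16 + 15/64 → 27/64
merge 15/64 + 11/32 → 37/64
merge 27/64 + 37/64 → 1
L = 5/32 + 11/32 + 27/64 + 37/64 + 1 = 5/2 = 2.5 bits/symbol.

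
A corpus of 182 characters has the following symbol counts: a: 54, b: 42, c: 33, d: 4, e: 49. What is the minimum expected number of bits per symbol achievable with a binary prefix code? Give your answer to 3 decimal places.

2.203 bits/symbol

Probabilities are the counts divided by 182.
Repeatedly combine the two least-probable nodes; the expected code length is the sum of the merged weights.
merge 2/91 + 33/182 → 37/182
merge 37/182 + 3/13 → 79/182
merge 7/26 + 27/91 → 103/182
merge 79/182 + 103/182 → 1
L = 37/182 + 79/182 + 103/182 + 1 = 401/182 ≈ 2.203 bits/symbol.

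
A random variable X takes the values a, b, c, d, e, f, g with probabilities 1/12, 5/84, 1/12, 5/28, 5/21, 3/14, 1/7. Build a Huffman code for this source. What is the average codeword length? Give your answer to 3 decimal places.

2.690 bits/symbol

Repeatedly combine the two least-probable nodes; the expected code length is the sum of the merged weights.
merge 5/84 + 1/12 → 1/7
merge 1/12 + 1/7 → 19/84
merge 1/7 + 5/28 → 9/28
merge 3/14 + 19/84 → 37/84
merge 5/21 + 9/28 → 47/84
merge 37/84 + 47/84 → 1
L = 1/7 + 19/84 + 9/28 + 37/84 + 47/84 + 1 = 113/42 ≈ 2.690 bits/symbol.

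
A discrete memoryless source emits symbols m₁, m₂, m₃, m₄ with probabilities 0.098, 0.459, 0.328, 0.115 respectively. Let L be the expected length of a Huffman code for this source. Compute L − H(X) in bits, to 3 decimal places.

0.024 bits

Entropy H = −Σ p log₂ p ≈ 1.7304 bits.
Huffman merges: 49/500+23/200→213/1000; 213/1000+41/125→541/1000; 459/1000+541/1000→1. L = 877/500 ≈ 1.7540.
L − H = 1.7540 − 1.7304 = 0.024 bits.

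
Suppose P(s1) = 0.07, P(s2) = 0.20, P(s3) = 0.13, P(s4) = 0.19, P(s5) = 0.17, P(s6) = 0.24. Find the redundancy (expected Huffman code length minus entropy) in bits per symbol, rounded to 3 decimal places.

0.060 bits

Entropy H = −Σ p log₂ p ≈ 2.4995 bits.
Huffman merges: 7/100+13/100→1/5; 17/100+19/100→9/25; 1/5+1/5→2/5; 6/25+9/25→3/5; 2/5+3/5→1. L = 64/25 ≈ 2.5600.
L − H = 2.5600 − 2.4995 = 0.060 bits.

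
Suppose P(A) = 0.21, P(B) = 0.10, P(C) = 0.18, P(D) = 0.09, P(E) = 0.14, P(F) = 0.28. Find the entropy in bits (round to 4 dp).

2.4743 bits

H = −Σ pᵢ log₂ pᵢ.
−0.21·log₂(0.21) = 0.4728
−0.10·log₂(0.10) = 0.3322
−0.18·log₂(0.18) = 0.4453
−0.09·log₂(0.09) = 0.3127
−0.14·log₂(0.14) = 0.3971
−0.28·log₂(0.28) = 0.5142
Sum ≈ 2.4743 → 2.4743 bits.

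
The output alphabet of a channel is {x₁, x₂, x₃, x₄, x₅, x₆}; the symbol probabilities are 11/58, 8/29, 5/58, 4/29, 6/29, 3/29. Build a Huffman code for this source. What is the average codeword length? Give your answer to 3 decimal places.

Repeatedly combine the two least-probable nodes; the expected code length is the sum of the merged weights.
merge 5/58 + 3/29 → 11/58
merge 4/29 + 11/58 → 19/58
merge 11/58 + 6/29 → 23/58
merge 8/29 + 19/58 → 35/58
merge 23/58 + 35/58 → 1
L = 11/58 + 19/58 + 23/58 + 35/58 + 1 = 73/29 ≈ 2.517 bits/symbol.

2.517 bits/symbol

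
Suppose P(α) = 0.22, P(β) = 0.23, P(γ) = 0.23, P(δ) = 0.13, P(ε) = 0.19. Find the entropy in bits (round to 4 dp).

H = −Σ pᵢ log₂ pᵢ.
−0.22·log₂(0.22) = 0.4806
−0.23·log₂(0.23) = 0.4877
−0.23·log₂(0.23) = 0.4877
−0.13·log₂(0.13) = 0.3826
−0.19·log₂(0.19) = 0.4552
Sum ≈ 2.2938 → 2.2938 bits.

2.2938 bits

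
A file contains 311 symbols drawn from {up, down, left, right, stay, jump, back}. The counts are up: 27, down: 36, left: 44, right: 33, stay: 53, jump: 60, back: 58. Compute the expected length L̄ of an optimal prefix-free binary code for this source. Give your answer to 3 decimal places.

Probabilities are the counts divided by 311.
Repeatedly combine the two least-probable nodes; the expected code length is the sum of the merged weights.
merge 27/311 + 33/311 → 60/311
merge 36/311 + 44/311 → 80/311
merge 53/311 + 58/311 → 111/311
merge 60/311 + 60/311 → 120/311
merge 80/311 + 111/311 → 191/311
merge 120/311 + 191/311 → 1
L = 60/311 + 80/311 + 111/311 + 120/311 + 191/311 + 1 = 873/311 ≈ 2.807 bits/symbol.

2.807 bits/symbol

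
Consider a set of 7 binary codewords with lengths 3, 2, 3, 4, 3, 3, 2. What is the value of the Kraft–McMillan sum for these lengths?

1.0625

With common denominator 2^4 = 16: Σ 2^(−ℓᵢ) = 2/16 + 4/16 + 2/16 + 1/16 + 2/16 + 2/16 + 4/16 = 17/16 = 1.0625.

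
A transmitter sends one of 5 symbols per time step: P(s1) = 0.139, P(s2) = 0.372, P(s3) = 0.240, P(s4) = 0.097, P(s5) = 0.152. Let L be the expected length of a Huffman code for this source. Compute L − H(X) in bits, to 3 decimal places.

0.076 bits

Entropy H = −Σ p log₂ p ≈ 2.1602 bits.
Huffman merges: 97/1000+139/1000→59/250; 19/125+59/250→97/250; 6/25+93/250→153/250; 97/250+153/250→1. L = 559/250 ≈ 2.2360.
L − H = 2.2360 − 2.1602 = 0.076 bits.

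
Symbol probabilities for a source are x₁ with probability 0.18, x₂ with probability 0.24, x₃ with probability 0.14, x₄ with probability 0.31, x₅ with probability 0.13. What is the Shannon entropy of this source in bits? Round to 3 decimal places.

2.243 bits

H = −Σ pᵢ log₂ pᵢ.
−0.18·log₂(0.18) = 0.4453
−0.24·log₂(0.24) = 0.4941
−0.14·log₂(0.14) = 0.3971
−0.31·log₂(0.31) = 0.5238
−0.13·log₂(0.13) = 0.3826
Sum ≈ 2.2430 → 2.243 bits.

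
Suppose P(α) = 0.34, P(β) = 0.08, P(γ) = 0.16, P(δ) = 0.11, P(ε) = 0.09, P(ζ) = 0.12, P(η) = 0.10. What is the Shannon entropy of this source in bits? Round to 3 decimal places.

2.606 bits

H = −Σ pᵢ log₂ pᵢ.
−0.34·log₂(0.34) = 0.5292
−0.08·log₂(0.08) = 0.2915
−0.16·log₂(0.16) = 0.4230
−0.11·log₂(0.11) = 0.3503
−0.09·log₂(0.09) = 0.3127
−0.12·log₂(0.12) = 0.3671
−0.10·log₂(0.10) = 0.3322
Sum ≈ 2.6059 → 2.606 bits.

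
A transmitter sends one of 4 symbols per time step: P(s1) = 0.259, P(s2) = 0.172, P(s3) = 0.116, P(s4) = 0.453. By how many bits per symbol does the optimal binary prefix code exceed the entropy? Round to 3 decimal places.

0.015 bits

Entropy H = −Σ p log₂ p ≈ 1.8196 bits.
Huffman merges: 29/250+43/250→36/125; 259/1000+36/125→547/1000; 453/1000+547/1000→1. L = 367/200 ≈ 1.8350.
L − H = 1.8350 − 1.8196 = 0.015 bits.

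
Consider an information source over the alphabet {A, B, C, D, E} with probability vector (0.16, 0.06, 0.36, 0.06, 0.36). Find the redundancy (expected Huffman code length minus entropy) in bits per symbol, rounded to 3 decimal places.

Entropy H = −Σ p log₂ p ≈ 1.9713 bits.
Huffman merges: 3/50+3/50→3/25; 3/25+4/25→7/25; 7/25+9/25→16/25; 9/25+16/25→1. L = 51/25 ≈ 2.0400.
L − H = 2.0400 − 1.9713 = 0.069 bits.

0.069 bits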